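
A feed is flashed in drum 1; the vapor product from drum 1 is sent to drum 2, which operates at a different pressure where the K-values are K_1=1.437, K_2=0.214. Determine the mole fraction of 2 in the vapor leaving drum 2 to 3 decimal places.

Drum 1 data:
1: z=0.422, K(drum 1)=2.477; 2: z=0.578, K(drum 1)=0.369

y_2 (drum 2) = 0.076

Drum 1:
Rachford–Rice: g(ψ₁) = Σ zᵢ(Kᵢ−1)/(1+ψ₁(Kᵢ−1)) = 0.
Check two-phase: ΣzᵢKᵢ = 1.259 > 1 and Σzᵢ/Kᵢ = 1.737 > 1, so g(0) = 0.259 > 0 and g(1) = -0.737 < 0.
Newton–Raphson from ψ₁ = 0.5:
  ψ₁ = 0.500: g = -0.1743, g' = -0.796 → ψ₁ = 0.281
  ψ₁ = 0.281: g = -0.0028, g' = -0.800 → ψ₁ = 0.277
Converged at ψ₁ = 0.277.
Drum-1 compositions:
  1: x = 0.299, y = 0.741
  2: x = 0.701, y = 0.259
Drum-2 feed = drum-1 vapor: z₂ = (0.7415, 0.2585).
Drum 2:
Let ψ₂ = V/F and solve Σ zᵢ(Kᵢ−1)/(1+ψ₂(Kᵢ−1)) = 0.
g(0) = ΣzᵢKᵢ − 1 = 0.121 and g(1) = 1 − Σzᵢ/Kᵢ = -0.724, so a root lies in (0, 1).
Newton–Raphson from ψ₂ = 0.41:
  ψ₂ = 0.410: g = -0.0251, g' = -0.450 → ψ₂ = 0.354
  ψ₂ = 0.354: g = -0.0011, g' = -0.413 → ψ₂ = 0.352
Converged at ψ₂ = 0.352.
  1: x = 0.643, y = 0.924
  2: x = 0.357, y = 0.076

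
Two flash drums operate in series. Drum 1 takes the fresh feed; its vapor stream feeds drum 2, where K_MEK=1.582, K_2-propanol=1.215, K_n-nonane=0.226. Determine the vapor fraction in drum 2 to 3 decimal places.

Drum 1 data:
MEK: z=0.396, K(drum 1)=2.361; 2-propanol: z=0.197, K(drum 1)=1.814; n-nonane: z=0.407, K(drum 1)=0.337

V/F (drum 2) = 0.542

Drum 1:
Rachford–Rice: g(ψ₁) = Σ zᵢ(Kᵢ−1)/(1+ψ₁(Kᵢ−1)) = 0.
Feasibility: ΣzᵢKᵢ = 1.429, Σzᵢ/Kᵢ = 1.484 — both > 1, two phases present.
Iterate (Newton) starting at ψ₁ = 0.5:
  ψ₁ = 0.500: g = 0.0310, g' = -0.726 → ψ₁ = 0.543
  ψ₁ = 0.543: g = -0.0003, g' = -0.742 → ψ₁ = 0.542
Converged at ψ₁ = 0.542.
Drum-1 compositions:
  MEK: x = 0.228, y = 0.538
  2-propanol: x = 0.137, y = 0.248
  n-nonane: x = 0.635, y = 0.214
Drum-2 feed = drum-1 vapor: z₂ = (0.5379, 0.2479, 0.2142).
Drum 2:
Let ψ₂ = V/F and solve Σ zᵢ(Kᵢ−1)/(1+ψ₂(Kᵢ−1)) = 0.
g(0) = ΣzᵢKᵢ − 1 = 0.201 and g(1) = 1 − Σzᵢ/Kᵢ = -0.492, so a root lies in (0, 1).
Newton iteration, ψ₂⁰ = 0.41:
  ψ₂ = 0.410: g = 0.0589, g' = -0.404 → ψ₂ = 0.556
  ψ₂ = 0.556: g = -0.0068, g' = -0.508 → ψ₂ = 0.543
  ψ₂ = 0.543: g = -0.0001, g' = -0.496 → ψ₂ = 0.542
Converged at ψ₂ = 0.542.
  MEK: x = 0.409, y = 0.647
  2-propanol: x = 0.222, y = 0.270
  n-nonane: x = 0.369, y = 0.083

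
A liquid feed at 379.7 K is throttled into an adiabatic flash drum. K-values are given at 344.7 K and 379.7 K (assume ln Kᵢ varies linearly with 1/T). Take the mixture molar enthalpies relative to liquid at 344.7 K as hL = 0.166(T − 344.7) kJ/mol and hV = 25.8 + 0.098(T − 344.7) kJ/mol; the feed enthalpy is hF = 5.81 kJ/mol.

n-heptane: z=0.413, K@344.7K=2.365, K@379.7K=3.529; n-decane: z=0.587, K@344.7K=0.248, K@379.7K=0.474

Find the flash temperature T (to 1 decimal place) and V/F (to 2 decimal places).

Adiabatic flash: solve Rachford–Rice at each trial T, then check hF = ψ·hV(T) + (1−ψ)·hL(T).
  T = 344.7 K: K = (2.365, 0.248), RR gives ψ = 0.119, H_out = 3.074 kJ/mol
  T = 379.7 K: K = (3.529, 0.474), RR gives ψ = 0.553, H_out = 18.763 kJ/mol
  T = 362.2 K: K = (2.917, 0.348), RR gives ψ = 0.327, H_out = 10.965 kJ/mol
  T = 353.4 K: K = (2.632, 0.295), RR gives ψ = 0.226, H_out = 7.140 kJ/mol
  T = 349.0 K: K = (2.495, 0.270), RR gives ψ = 0.173, H_out = 5.138 kJ/mol
  T = 351.2 K: K = (2.563, 0.282), RR gives ψ = 0.200, H_out = 6.150 kJ/mol
Linear interpolation between T = 349.0 (H_out = 5.138) and T = 351.2 (H_out = 6.150) on hF = 5.81 gives T ≈ 350.5 K, at which ψ = 0.19.

T = 350.5 K, V/F = 0.19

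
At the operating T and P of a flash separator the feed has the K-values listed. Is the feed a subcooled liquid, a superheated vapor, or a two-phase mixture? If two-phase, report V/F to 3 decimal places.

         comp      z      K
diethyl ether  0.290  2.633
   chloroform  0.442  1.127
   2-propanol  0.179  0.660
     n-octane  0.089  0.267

two-phase, V/F = 0.831

ΣzᵢKᵢ = 1.404; Σzᵢ/Kᵢ = 1.107.
Both exceed 1, so a two-phase solution exists.
Material balance + equilibrium reduce to Σ zᵢ(Kᵢ−1)/(1+ψ(Kᵢ−1)) = 0.
Newton iteration, ψ⁰ = 0.5:
  ψ = 0.500: g = 0.1372, g' = -0.390 → ψ = 0.852
  ψ = 0.852: g = -0.0107, g' = -0.521 → ψ = 0.831
Converged at ψ = 0.831.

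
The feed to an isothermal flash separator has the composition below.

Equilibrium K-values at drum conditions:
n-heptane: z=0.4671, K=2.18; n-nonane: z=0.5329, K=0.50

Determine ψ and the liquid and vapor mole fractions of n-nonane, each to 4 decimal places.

Binary case is linear: z₁(K₁−1)(1+ψ(K₂−1)) + z₂(K₂−1)(1+ψ(K₁−1)) = 0
⇒ ψ = [z₁(K₁−1)+z₂(K₂−1)] / [−(K₁−1)(K₂−1)] = 0.28473/0.59000 = 0.4826
Compositions from xᵢ = zᵢ/(1+ψ(Kᵢ−1)), yᵢ = Kᵢxᵢ:
  n-heptane: x = 0.2976, y = 0.6488
  n-nonane: x = 0.7024, y = 0.3512

ψ = 0.4826, x_n-nonane = 0.7024, y_n-nonane = 0.3512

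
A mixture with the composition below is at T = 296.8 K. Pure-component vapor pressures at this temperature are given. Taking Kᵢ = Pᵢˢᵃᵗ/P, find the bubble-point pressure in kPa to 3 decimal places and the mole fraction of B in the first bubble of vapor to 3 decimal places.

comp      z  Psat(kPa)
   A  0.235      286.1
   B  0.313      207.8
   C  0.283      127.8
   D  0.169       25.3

At the bubble point ψ → 0, so ΣzᵢKᵢ = 1 with Kᵢ = Pᵢˢᵃᵗ/P ⇒ P = ΣzᵢPᵢˢᵃᵗ.
P = 0.235·286.1 + 0.313·207.8 + 0.283·127.8 + 0.169·25.3 = 172.718 kPa
yᵢ = zᵢPᵢˢᵃᵗ/P ⇒ y_B = 0.313·207.8/172.718 = 0.377

Pbub = 172.718 kPa, y_B = 0.377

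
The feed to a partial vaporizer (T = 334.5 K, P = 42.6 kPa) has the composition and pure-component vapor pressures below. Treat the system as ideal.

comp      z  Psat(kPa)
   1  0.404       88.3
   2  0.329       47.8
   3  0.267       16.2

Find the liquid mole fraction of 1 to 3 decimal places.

x_1 = 0.233

Raoult's law: Kᵢ = Pᵢˢᵃᵗ/P = Pᵢˢᵃᵗ/42.6.
  K_1 = 88.3/42.6 = 2.07277, K_2 = 47.8/42.6 = 1.12207, K_3 = 16.2/42.6 = 0.38028
Let ψ = V/F and solve Σ zᵢ(Kᵢ−1)/(1+ψ(Kᵢ−1)) = 0.
Feasibility: ΣzᵢKᵢ = 1.308, Σzᵢ/Kᵢ = 1.190 — both > 1, two phases present.
Newton iteration, ψ⁰ = 0.5:
  ψ = 0.500: g = 0.0802, g' = -0.417 → ψ = 0.692
  ψ = 0.692: g = -0.0041, g' = -0.472 → ψ = 0.684
Converged at ψ = 0.684.
Compositions from xᵢ = zᵢ/(1+ψ(Kᵢ−1)), yᵢ = Kᵢxᵢ:
  1: x = 0.233, y = 0.483
  2: x = 0.304, y = 0.341
  3: x = 0.463, y = 0.176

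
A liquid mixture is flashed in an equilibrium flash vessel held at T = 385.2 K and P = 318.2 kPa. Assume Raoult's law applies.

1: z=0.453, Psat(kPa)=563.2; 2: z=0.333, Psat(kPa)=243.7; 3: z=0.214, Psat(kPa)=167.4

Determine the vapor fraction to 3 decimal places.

Raoult's law: Kᵢ = Pᵢˢᵃᵗ/P = Pᵢˢᵃᵗ/318.2.
  K_1 = 563.2/318.2 = 1.76996, K_2 = 243.7/318.2 = 0.76587, K_3 = 167.4/318.2 = 0.52608
Let ψ = V/F and solve Σ zᵢ(Kᵢ−1)/(1+ψ(Kᵢ−1)) = 0.
Check two-phase: ΣzᵢKᵢ = 1.169 > 1 and Σzᵢ/Kᵢ = 1.098 > 1, so g(0) = 0.169 > 0 and g(1) = -0.098 < 0.
Iterate (Newton) starting at ψ = 0.53:
  ψ = 0.530: g = 0.0233, g' = -0.245 → ψ = 0.625
Converged at ψ = 0.625.

ψ = 0.625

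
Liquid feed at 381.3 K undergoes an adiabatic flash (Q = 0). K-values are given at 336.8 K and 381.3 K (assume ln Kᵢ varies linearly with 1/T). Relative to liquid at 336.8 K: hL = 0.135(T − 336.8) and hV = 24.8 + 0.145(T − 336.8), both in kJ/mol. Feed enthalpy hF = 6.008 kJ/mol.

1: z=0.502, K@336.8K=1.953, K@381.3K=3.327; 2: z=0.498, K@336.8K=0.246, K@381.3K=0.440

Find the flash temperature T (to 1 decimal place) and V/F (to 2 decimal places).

Adiabatic flash: solve Rachford–Rice at each trial T, then check hF = ψ·hV(T) + (1−ψ)·hL(T).
  T = 336.8 K: K = (1.953, 0.246), RR gives ψ = 0.143, H_out = 3.552 kJ/mol
  T = 381.3 K: K = (3.327, 0.440), RR gives ψ = 0.682, H_out = 23.235 kJ/mol
  T = 359.1 K: K = (2.593, 0.335), RR gives ψ = 0.442, H_out = 14.083 kJ/mol
  T = 348.0 K: K = (2.262, 0.289), RR gives ψ = 0.311, H_out = 9.265 kJ/mol
  T = 342.4 K: K = (2.104, 0.267), RR gives ψ = 0.234, H_out = 6.568 kJ/mol
  T = 339.6 K: K = (2.028, 0.256), RR gives ψ = 0.191, H_out = 5.109 kJ/mol
  T = 341.0 K: K = (2.066, 0.262), RR gives ψ = 0.213, H_out = 5.849 kJ/mol
Linear interpolation between T = 341.0 (H_out = 5.849) and T = 342.4 (H_out = 6.568) on hF = 6.008 gives T ≈ 341.3 K, at which ψ = 0.22.

T = 341.3 K, V/F = 0.22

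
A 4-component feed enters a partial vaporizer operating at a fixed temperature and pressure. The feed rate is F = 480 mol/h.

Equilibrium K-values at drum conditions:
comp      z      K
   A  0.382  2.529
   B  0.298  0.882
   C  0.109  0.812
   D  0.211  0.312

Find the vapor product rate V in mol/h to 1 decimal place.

V = 284.9 mol/h

Let ψ = V/F and solve Σ zᵢ(Kᵢ−1)/(1+ψ(Kᵢ−1)) = 0.
Feasibility: ΣzᵢKᵢ = 1.383, Σzᵢ/Kᵢ = 1.299 — both > 1, two phases present.
Newton iteration, ψ⁰ = 0.5:
  ψ = 0.500: g = 0.0497, g' = -0.528 → ψ = 0.594
  ψ = 0.594: g = -0.0004, g' = -0.541 → ψ = 0.593
Converged at ψ = 0.593.
Then V = ψ·F = 0.5935·480 = 284.9 mol/h and L = F − V = 195.1 mol/h.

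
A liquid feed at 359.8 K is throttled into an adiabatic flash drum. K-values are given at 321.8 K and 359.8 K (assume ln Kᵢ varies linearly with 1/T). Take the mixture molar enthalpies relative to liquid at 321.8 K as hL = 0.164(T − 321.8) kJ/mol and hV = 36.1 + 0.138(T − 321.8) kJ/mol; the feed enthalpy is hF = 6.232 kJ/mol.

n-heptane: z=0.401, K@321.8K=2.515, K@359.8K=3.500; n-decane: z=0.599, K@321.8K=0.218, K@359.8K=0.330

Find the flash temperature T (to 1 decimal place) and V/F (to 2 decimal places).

Adiabatic flash: solve Rachford–Rice at each trial T, then check hF = ψ·hV(T) + (1−ψ)·hL(T).
  T = 321.8 K: K = (2.515, 0.218), RR gives ψ = 0.117, H_out = 4.238 kJ/mol
  T = 359.8 K: K = (3.500, 0.330), RR gives ψ = 0.359, H_out = 18.834 kJ/mol
  T = 340.8 K: K = (2.994, 0.271), RR gives ψ = 0.250, H_out = 12.017 kJ/mol
  T = 331.3 K: K = (2.751, 0.244), RR gives ψ = 0.188, H_out = 8.310 kJ/mol
  T = 326.6 K: K = (2.633, 0.231), RR gives ψ = 0.155, H_out = 6.352 kJ/mol
  T = 324.2 K: K = (2.574, 0.224), RR gives ψ = 0.136, H_out = 5.311 kJ/mol
Linear interpolation between T = 324.2 (H_out = 5.311) and T = 326.6 (H_out = 6.352) on hF = 6.232 gives T ≈ 326.3 K, at which ψ = 0.15.

T = 326.3 K, V/F = 0.15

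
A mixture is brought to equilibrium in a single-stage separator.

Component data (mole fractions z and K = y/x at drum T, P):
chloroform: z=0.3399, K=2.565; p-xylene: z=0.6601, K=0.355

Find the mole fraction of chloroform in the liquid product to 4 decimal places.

x_chloroform = 0.2919

Material balance + equilibrium reduce to Σ zᵢ(Kᵢ−1)/(1+β(Kᵢ−1)) = 0.
Feasibility: ΣzᵢKᵢ = 1.1062, Σzᵢ/Kᵢ = 1.9920 — both > 1, two phases present.
Binary case is linear: z₁(K₁−1)(1+β(K₂−1)) + z₂(K₂−1)(1+β(K₁−1)) = 0
⇒ β = [z₁(K₁−1)+z₂(K₂−1)] / [−(K₁−1)(K₂−1)] = 0.10618/1.00943 = 0.1052
Compositions from xᵢ = zᵢ/(1+β(Kᵢ−1)), yᵢ = Kᵢxᵢ:
  chloroform: x = 0.2919, y = 0.7486
  p-xylene: x = 0.7081, y = 0.2514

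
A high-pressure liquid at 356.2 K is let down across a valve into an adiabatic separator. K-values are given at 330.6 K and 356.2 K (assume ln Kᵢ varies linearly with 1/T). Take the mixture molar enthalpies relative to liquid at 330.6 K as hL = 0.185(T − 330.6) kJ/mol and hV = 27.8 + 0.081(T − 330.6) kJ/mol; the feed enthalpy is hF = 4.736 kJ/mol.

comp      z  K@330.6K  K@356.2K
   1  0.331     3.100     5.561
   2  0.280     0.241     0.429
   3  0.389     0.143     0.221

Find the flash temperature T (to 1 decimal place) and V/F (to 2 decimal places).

T = 335.1 K, V/F = 0.14

Adiabatic flash: solve Rachford–Rice at each trial T, then check hF = ψ·hV(T) + (1−ψ)·hL(T).
  T = 330.6 K: K = (3.100, 0.241, 0.143), RR gives ψ = 0.087, H_out = 2.418 kJ/mol
  T = 356.2 K: K = (5.561, 0.429, 0.221), RR gives ψ = 0.329, H_out = 12.997 kJ/mol
  T = 343.4 K: K = (4.197, 0.325, 0.179), RR gives ψ = 0.226, H_out = 8.340 kJ/mol
  T = 337.0 K: K = (3.618, 0.281, 0.160), RR gives ψ = 0.163, H_out = 5.620 kJ/mol
  T = 333.8 K: K = (3.351, 0.260, 0.152), RR gives ψ = 0.127, H_out = 4.094 kJ/mol
  T = 335.4 K: K = (3.483, 0.270, 0.156), RR gives ψ = 0.146, H_out = 4.873 kJ/mol
Linear interpolation between T = 333.8 (H_out = 4.094) and T = 335.4 (H_out = 4.873) on hF = 4.736 gives T ≈ 335.1 K, at which ψ = 0.14.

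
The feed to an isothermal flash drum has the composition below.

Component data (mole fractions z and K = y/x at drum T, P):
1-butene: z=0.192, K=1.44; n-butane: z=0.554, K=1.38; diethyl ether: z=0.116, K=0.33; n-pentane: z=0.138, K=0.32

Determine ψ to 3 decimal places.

Rachford–Rice: g(ψ) = Σ zᵢ(Kᵢ−1)/(1+ψ(Kᵢ−1)) = 0.
Check two-phase: ΣzᵢKᵢ = 1.123 > 1 and Σzᵢ/Kᵢ = 1.318 > 1, so g(0) = 0.123 > 0 and g(1) = -0.318 < 0.
Newton iteration, ψ⁰ = 0.5:
  ψ = 0.500: g = -0.0129, g' = -0.346 → ψ = 0.463
  ψ = 0.463: g = -0.0003, g' = -0.329 → ψ = 0.462
Converged at ψ = 0.462.

ψ = 0.462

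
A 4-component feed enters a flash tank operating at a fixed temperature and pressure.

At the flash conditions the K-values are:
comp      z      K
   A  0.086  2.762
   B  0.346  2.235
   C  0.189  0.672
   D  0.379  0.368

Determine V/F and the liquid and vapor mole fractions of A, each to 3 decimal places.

V/F = 0.373, x_A = 0.052, y_A = 0.143

Material balance + equilibrium reduce to Σ zᵢ(Kᵢ−1)/(1+V/F(Kᵢ−1)) = 0.
g(0) = ΣzᵢKᵢ − 1 = 0.277 and g(1) = 1 − Σzᵢ/Kᵢ = -0.497, so a root lies in (0, 1).
Newton–Raphson from V/F = 0.53:
  V/F = 0.530: g = -0.0986, g' = -0.636 → V/F = 0.375
  V/F = 0.375: g = -0.0013, g' = -0.630 → V/F = 0.373
Converged at V/F = 0.373.
Compositions from xᵢ = zᵢ/(1+V/F(Kᵢ−1)), yᵢ = Kᵢxᵢ:
  A: x = 0.052, y = 0.143
  B: x = 0.237, y = 0.529
  C: x = 0.215, y = 0.145
  D: x = 0.496, y = 0.182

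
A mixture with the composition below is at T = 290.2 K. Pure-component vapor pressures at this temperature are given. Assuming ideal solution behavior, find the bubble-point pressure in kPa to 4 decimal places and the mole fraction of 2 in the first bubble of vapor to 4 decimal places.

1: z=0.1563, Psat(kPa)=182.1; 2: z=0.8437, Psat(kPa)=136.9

At the bubble point ψ → 0, so ΣzᵢKᵢ = 1 with Kᵢ = Pᵢˢᵃᵗ/P ⇒ P = ΣzᵢPᵢˢᵃᵗ.
P = 0.1563·182.1 + 0.8437·136.9 = 143.9648 kPa
yᵢ = zᵢPᵢˢᵃᵗ/P ⇒ y_2 = 0.8437·136.9/143.9648 = 0.8023

Pbub = 143.9648 kPa, y_2 = 0.8023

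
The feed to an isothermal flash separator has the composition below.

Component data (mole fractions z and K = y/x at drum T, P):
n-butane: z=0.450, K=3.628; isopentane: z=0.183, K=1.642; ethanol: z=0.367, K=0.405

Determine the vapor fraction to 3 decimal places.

Newton–Raphson from ψ = 0.5:
  ψ = 0.500: g = 0.2892, g' = -0.887 → ψ = 0.826
  ψ = 0.826: g = 0.0203, g' = -0.844 → ψ = 0.850
Converged at ψ = 0.850.

ψ = 0.850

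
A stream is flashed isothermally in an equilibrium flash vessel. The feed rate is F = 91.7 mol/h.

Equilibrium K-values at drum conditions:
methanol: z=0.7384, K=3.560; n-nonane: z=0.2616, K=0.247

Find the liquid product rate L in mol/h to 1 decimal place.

L = 11.1 mol/h

Material balance + equilibrium reduce to Σ zᵢ(Kᵢ−1)/(1+β(Kᵢ−1)) = 0.
g(0) = ΣzᵢKᵢ − 1 = 1.6933 and g(1) = 1 − Σzᵢ/Kᵢ = -0.2665, so a root lies in (0, 1).
Iterate (Newton) starting at β = 0.5:
  β = 0.5000: g = 0.51315, g' = -1.3125 → β = 0.8910
  β = 0.8910: g = -0.02242, g' = -1.8192 → β = 0.8787
  β = 0.8787: g = -0.00041, g' = -1.7538 → β = 0.8784
Converged at β = 0.8784.
Then V = β·F = 0.8784·91.7 = 80.6 mol/h and L = F − V = 11.1 mol/h.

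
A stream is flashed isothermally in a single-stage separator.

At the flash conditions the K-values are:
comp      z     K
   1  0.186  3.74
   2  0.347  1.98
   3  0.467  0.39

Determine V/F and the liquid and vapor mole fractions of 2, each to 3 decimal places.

V/F = 0.544, x_2 = 0.226, y_2 = 0.448

Material balance + equilibrium reduce to Σ zᵢ(Kᵢ−1)/(1+V/F(Kᵢ−1)) = 0.
g(0) = ΣzᵢKᵢ − 1 = 0.565 and g(1) = 1 − Σzᵢ/Kᵢ = -0.422, so a root lies in (0, 1).
Newton–Raphson from V/F = 0.65:
  V/F = 0.650: g = -0.0810, g' = -0.782 → V/F = 0.546
  V/F = 0.546: g = -0.0017, g' = -0.756 → V/F = 0.544
Converged at V/F = 0.544.
Compositions from xᵢ = zᵢ/(1+V/F(Kᵢ−1)), yᵢ = Kᵢxᵢ:
  1: x = 0.075, y = 0.279
  2: x = 0.226, y = 0.448
  3: x = 0.699, y = 0.273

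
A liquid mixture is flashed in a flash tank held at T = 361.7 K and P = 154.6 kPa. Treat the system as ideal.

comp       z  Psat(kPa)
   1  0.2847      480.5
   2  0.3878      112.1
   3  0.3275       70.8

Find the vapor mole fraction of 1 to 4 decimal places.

y_1 = 0.5007

Raoult's law: Kᵢ = Pᵢˢᵃᵗ/P = Pᵢˢᵃᵗ/154.6.
  K_1 = 480.5/154.6 = 3.108021, K_2 = 112.1/154.6 = 0.725097, K_3 = 70.8/154.6 = 0.457956
Material balance + equilibrium reduce to Σ zᵢ(Kᵢ−1)/(1+V/F(Kᵢ−1)) = 0.
g(0) = ΣzᵢKᵢ − 1 = 0.3160 and g(1) = 1 − Σzᵢ/Kᵢ = -0.3416, so a root lies in (0, 1).
Iterate (Newton) starting at V/F = 0.5:
  V/F = 0.5000: g = -0.07493, g' = -0.5203 → V/F = 0.3560
  V/F = 0.3560: g = 0.00472, g' = -0.5966 → V/F = 0.3639
Converged at V/F = 0.3639.
Compositions from xᵢ = zᵢ/(1+V/F(Kᵢ−1)), yᵢ = Kᵢxᵢ:
  1: x = 0.1611, y = 0.5007
  2: x = 0.4309, y = 0.3125
  3: x = 0.4080, y = 0.1868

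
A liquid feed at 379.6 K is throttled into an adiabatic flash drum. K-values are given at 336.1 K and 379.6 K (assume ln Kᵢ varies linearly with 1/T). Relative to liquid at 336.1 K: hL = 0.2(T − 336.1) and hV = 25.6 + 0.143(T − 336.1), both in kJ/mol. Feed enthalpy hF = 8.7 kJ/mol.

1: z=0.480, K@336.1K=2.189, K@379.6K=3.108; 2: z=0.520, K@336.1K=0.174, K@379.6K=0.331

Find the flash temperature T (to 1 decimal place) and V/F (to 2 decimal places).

T = 348.6 K, V/F = 0.25

Adiabatic flash: solve Rachford–Rice at each trial T, then check hF = ψ·hV(T) + (1−ψ)·hL(T).
  T = 336.1 K: K = (2.189, 0.174), RR gives ψ = 0.144, H_out = 3.681 kJ/mol
  T = 379.6 K: K = (3.108, 0.331), RR gives ψ = 0.471, H_out = 19.585 kJ/mol
  T = 357.9 K: K = (2.637, 0.245), RR gives ψ = 0.318, H_out = 12.108 kJ/mol
  T = 347.0 K: K = (2.410, 0.208), RR gives ψ = 0.237, H_out = 8.096 kJ/mol
  T = 352.4 K: K = (2.522, 0.226), RR gives ψ = 0.278, H_out = 10.121 kJ/mol
  T = 349.7 K: K = (2.466, 0.216), RR gives ψ = 0.258, H_out = 9.119 kJ/mol
  T = 348.4 K: K = (2.439, 0.212), RR gives ψ = 0.248, H_out = 8.629 kJ/mol
Linear interpolation between T = 348.4 (H_out = 8.629) and T = 349.7 (H_out = 9.119) on hF = 8.7 gives T ≈ 348.6 K, at which ψ = 0.25.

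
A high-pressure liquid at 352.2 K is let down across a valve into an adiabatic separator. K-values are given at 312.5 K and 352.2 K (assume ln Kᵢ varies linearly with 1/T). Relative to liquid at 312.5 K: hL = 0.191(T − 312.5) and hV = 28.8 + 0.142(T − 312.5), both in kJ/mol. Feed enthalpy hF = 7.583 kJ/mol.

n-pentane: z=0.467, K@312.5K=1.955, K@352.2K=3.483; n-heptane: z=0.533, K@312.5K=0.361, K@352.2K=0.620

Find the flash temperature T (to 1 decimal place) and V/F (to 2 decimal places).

Adiabatic flash: solve Rachford–Rice at each trial T, then check hF = ψ·hV(T) + (1−ψ)·hL(T).
  T = 312.5 K: K = (1.955, 0.361), RR gives ψ = 0.173, H_out = 4.974 kJ/mol
  T = 352.2 K: K = (3.483, 0.620), RR gives ψ = 1.000, H_out = 34.437 kJ/mol
  T = 332.4 K: K = (2.657, 0.481), RR gives ψ = 0.578, H_out = 19.892 kJ/mol
  T = 322.4 K: K = (2.288, 0.418), RR gives ψ = 0.389, H_out = 12.906 kJ/mol
  T = 317.4 K: K = (2.116, 0.389), RR gives ψ = 0.286, H_out = 9.115 kJ/mol
  T = 314.9 K: K = (2.033, 0.374), RR gives ψ = 0.230, H_out = 7.069 kJ/mol
  T = 316.1 K: K = (2.072, 0.381), RR gives ψ = 0.258, H_out = 8.067 kJ/mol
Linear interpolation between T = 314.9 (H_out = 7.069) and T = 316.1 (H_out = 8.067) on hF = 7.583 gives T ≈ 315.5 K, at which ψ = 0.24.

T = 315.5 K, V/F = 0.24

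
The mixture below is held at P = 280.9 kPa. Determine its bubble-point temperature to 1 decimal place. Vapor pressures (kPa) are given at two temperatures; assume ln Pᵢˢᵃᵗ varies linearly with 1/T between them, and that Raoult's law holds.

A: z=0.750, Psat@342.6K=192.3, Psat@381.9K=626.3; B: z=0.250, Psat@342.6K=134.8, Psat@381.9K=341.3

T = 357.4 K

Bubble-point temperature: ΣzᵢPᵢˢᵃᵗ(T) = P. Interpolate ln Pᵢˢᵃᵗ = aᵢ + bᵢ/T.
  T = 342.6 K: ΣzᵢPᵢˢᵃᵗ = 177.93 kPa
  T = 381.9 K: ΣzᵢPᵢˢᵃᵗ = 555.05 kPa
  T = 362.2 K: ΣzᵢPᵢˢᵃᵗ = 323.28 kPa
  T = 352.4 K: ΣzᵢPᵢˢᵃᵗ = 241.75 kPa
  T = 357.3 K: ΣzᵢPᵢˢᵃᵗ = 280.09 kPa
  T = 359.8 K: ΣzᵢPᵢˢᵃᵗ = 301.49 kPa
Interpolating between 357.3 K and 359.8 K gives T ≈ 357.4 K.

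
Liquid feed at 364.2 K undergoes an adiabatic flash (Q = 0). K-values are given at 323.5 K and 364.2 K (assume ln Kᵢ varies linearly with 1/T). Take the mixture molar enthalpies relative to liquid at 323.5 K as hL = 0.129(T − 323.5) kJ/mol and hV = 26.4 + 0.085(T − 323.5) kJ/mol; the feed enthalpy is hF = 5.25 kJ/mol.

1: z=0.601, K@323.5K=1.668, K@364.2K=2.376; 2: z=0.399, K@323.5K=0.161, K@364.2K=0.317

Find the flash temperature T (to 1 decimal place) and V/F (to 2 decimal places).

Adiabatic flash: solve Rachford–Rice at each trial T, then check hF = ψ·hV(T) + (1−ψ)·hL(T).
  T = 323.5 K: K = (1.668, 0.161), RR gives ψ = 0.119, H_out = 3.142 kJ/mol
  T = 364.2 K: K = (2.376, 0.317), RR gives ψ = 0.590, H_out = 19.769 kJ/mol
  T = 343.9 K: K = (2.013, 0.231), RR gives ψ = 0.387, H_out = 12.505 kJ/mol
  T = 333.7 K: K = (1.837, 0.194), RR gives ψ = 0.269, H_out = 8.297 kJ/mol
  T = 328.6 K: K = (1.752, 0.177), RR gives ψ = 0.200, H_out = 5.882 kJ/mol
  T = 326.1 K: K = (1.711, 0.169), RR gives ψ = 0.162, H_out = 4.587 kJ/mol
  T = 327.4 K: K = (1.732, 0.173), RR gives ψ = 0.182, H_out = 5.271 kJ/mol
Linear interpolation between T = 326.1 (H_out = 4.587) and T = 327.4 (H_out = 5.271) on hF = 5.25 gives T ≈ 327.4 K, at which ψ = 0.18.

T = 327.4 K, V/F = 0.18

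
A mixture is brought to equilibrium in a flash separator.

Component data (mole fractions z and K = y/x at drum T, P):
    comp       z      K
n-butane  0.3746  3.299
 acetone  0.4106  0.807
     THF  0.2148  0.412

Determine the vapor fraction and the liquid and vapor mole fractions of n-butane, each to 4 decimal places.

Material balance + equilibrium reduce to Σ zᵢ(Kᵢ−1)/(1+ψ(Kᵢ−1)) = 0.
Check two-phase: ΣzᵢKᵢ = 1.6557 > 1 and Σzᵢ/Kᵢ = 1.1437 > 1, so g(0) = 0.6557 > 0 and g(1) = -0.1437 < 0.
Newton iteration, ψ⁰ = 0.67:
  ψ = 0.6700: g = 0.03959, g' = -0.5292 → ψ = 0.7448
  ψ = 0.7448: g = 0.00025, g' = -0.5251 → ψ = 0.7453
Converged at ψ = 0.7453.
Compositions from xᵢ = zᵢ/(1+ψ(Kᵢ−1)), yᵢ = Kᵢxᵢ:
  n-butane: x = 0.1381, y = 0.4554
  acetone: x = 0.4796, y = 0.3870
  THF: x = 0.3824, y = 0.1575

ψ = 0.7453, x_n-butane = 0.1381, y_n-butane = 0.4554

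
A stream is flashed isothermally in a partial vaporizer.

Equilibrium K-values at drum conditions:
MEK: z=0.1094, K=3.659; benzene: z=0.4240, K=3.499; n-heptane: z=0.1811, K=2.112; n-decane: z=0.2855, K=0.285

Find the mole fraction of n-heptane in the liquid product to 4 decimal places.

x_n-heptane = 0.0927

Rachford–Rice: g(ψ) = Σ zᵢ(Kᵢ−1)/(1+ψ(Kᵢ−1)) = 0.
Feasibility: ΣzᵢKᵢ = 2.3477, Σzᵢ/Kᵢ = 1.2386 — both > 1, two phases present.
Newton iteration, ψ⁰ = 0.5:
  ψ = 0.5000: g = 0.40761, g' = -1.1119 → ψ = 0.8666
  ψ = 0.8666: g = -0.01135, g' = -1.4019 → ψ = 0.8585
  ψ = 0.8585: g = -0.00010, g' = -1.3768 → ψ = 0.8584
Converged at ψ = 0.8584.
Compositions from xᵢ = zᵢ/(1+ψ(Kᵢ−1)), yᵢ = Kᵢxᵢ:
  MEK: x = 0.0333, y = 0.1219
  benzene: x = 0.1348, y = 0.4717
  n-heptane: x = 0.0927, y = 0.1957
  n-decane: x = 0.7392, y = 0.2107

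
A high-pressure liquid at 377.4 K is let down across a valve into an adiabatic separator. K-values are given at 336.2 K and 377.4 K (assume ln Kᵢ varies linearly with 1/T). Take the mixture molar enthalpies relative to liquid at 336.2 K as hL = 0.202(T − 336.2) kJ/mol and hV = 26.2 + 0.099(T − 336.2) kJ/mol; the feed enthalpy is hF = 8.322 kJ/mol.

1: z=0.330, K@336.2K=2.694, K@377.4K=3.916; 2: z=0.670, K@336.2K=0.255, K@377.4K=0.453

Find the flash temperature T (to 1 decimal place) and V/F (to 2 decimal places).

Adiabatic flash: solve Rachford–Rice at each trial T, then check hF = ψ·hV(T) + (1−ψ)·hL(T).
  T = 336.2 K: K = (2.694, 0.255), RR gives ψ = 0.047, H_out = 1.243 kJ/mol
  T = 377.4 K: K = (3.916, 0.453), RR gives ψ = 0.374, H_out = 16.524 kJ/mol
  T = 356.8 K: K = (3.283, 0.346), RR gives ψ = 0.211, H_out = 9.237 kJ/mol
  T = 346.5 K: K = (2.983, 0.298), RR gives ψ = 0.132, H_out = 5.407 kJ/mol
  T = 351.6 K: K = (3.130, 0.321), RR gives ψ = 0.172, H_out = 7.334 kJ/mol
  T = 354.2 K: K = (3.206, 0.333), RR gives ψ = 0.191, H_out = 8.292 kJ/mol
  T = 355.5 K: K = (3.245, 0.339), RR gives ψ = 0.201, H_out = 8.766 kJ/mol
Linear interpolation between T = 354.2 (H_out = 8.292) and T = 355.5 (H_out = 8.766) on hF = 8.322 gives T ≈ 354.3 K, at which ψ = 0.19.

T = 354.3 K, V/F = 0.19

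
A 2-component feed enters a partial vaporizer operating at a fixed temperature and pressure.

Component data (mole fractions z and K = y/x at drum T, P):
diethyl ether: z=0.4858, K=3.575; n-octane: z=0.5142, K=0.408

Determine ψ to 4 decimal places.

Rachford–Rice: g(ψ) = Σ zᵢ(Kᵢ−1)/(1+ψ(Kᵢ−1)) = 0.
Check two-phase: ΣzᵢKᵢ = 1.9465 > 1 and Σzᵢ/Kᵢ = 1.3962 > 1, so g(0) = 0.9465 > 0 and g(1) = -0.3962 < 0.
Binary case is linear: z₁(K₁−1)(1+ψ(K₂−1)) + z₂(K₂−1)(1+ψ(K₁−1)) = 0
⇒ ψ = [z₁(K₁−1)+z₂(K₂−1)] / [−(K₁−1)(K₂−1)] = 0.94653/1.52440 = 0.6209

ψ = 0.6209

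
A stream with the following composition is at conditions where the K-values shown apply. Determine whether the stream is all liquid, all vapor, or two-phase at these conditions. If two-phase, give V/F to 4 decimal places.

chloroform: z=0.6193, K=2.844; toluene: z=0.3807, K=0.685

ΣzᵢKᵢ = 2.0221; Σzᵢ/Kᵢ = 0.7735.
Since Σzᵢ/Kᵢ < 1 the mixture is above its dew point — single vapor phase.

all vapor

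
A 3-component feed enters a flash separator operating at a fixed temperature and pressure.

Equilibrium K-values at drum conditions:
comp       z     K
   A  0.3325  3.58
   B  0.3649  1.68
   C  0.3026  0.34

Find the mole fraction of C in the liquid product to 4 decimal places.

Material balance + equilibrium reduce to Σ zᵢ(Kᵢ−1)/(1+β(Kᵢ−1)) = 0.
g(0) = ΣzᵢKᵢ − 1 = 0.9063 and g(1) = 1 − Σzᵢ/Kᵢ = -0.2001, so a root lies in (0, 1).
Newton–Raphson from β = 0.5:
  β = 0.5000: g = 0.26170, g' = -0.8096 → β = 0.8232
  β = 0.8232: g = -0.00364, g' = -0.9282 → β = 0.8193
Converged at β = 0.8193.
Compositions from xᵢ = zᵢ/(1+β(Kᵢ−1)), yᵢ = Kᵢxᵢ:
  A: x = 0.1068, y = 0.3823
  B: x = 0.2343, y = 0.3937
  C: x = 0.6589, y = 0.2240

x_C = 0.6589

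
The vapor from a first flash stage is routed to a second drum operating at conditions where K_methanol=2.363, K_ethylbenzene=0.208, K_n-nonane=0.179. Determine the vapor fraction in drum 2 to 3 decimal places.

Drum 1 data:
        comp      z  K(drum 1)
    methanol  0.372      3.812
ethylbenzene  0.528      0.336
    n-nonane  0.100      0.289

Drum 1:
Rachford–Rice: g(ψ₁) = Σ zᵢ(Kᵢ−1)/(1+ψ₁(Kᵢ−1)) = 0.
Feasibility: ΣzᵢKᵢ = 1.624, Σzᵢ/Kᵢ = 2.015 — both > 1, two phases present.
Newton–Raphson from ψ₁ = 0.5:
  ψ₁ = 0.500: g = -0.2004, g' = -1.152 → ψ₁ = 0.326
  ψ₁ = 0.326: g = 0.0058, g' = -1.266 → ψ₁ = 0.331
Converged at ψ₁ = 0.331.
Drum-1 compositions:
  methanol: x = 0.193, y = 0.735
  ethylbenzene: x = 0.676, y = 0.227
  n-nonane: x = 0.131, y = 0.038
Drum-2 feed = drum-1 vapor: z₂ = (0.7349, 0.2273, 0.0378).
Drum 2:
Let ψ₂ = V/F and solve Σ zᵢ(Kᵢ−1)/(1+ψ₂(Kᵢ−1)) = 0.
g(0) = ΣzᵢKᵢ − 1 = 0.791 and g(1) = 1 − Σzᵢ/Kᵢ = -0.615, so a root lies in (0, 1).
Newton–Raphson from ψ₂ = 0.58:
  ψ₂ = 0.580: g = 0.1673, g' = -1.006 → ψ₂ = 0.746
  ψ₂ = 0.746: g = -0.0236, g' = -1.357 → ψ₂ = 0.729
  ψ₂ = 0.729: g = -0.0005, g' = -1.299 → ψ₂ = 0.728
Converged at ψ₂ = 0.728.
  methanol: x = 0.369, y = 0.871
  ethylbenzene: x = 0.537, y = 0.112
  n-nonane: x = 0.094, y = 0.017

V/F (drum 2) = 0.728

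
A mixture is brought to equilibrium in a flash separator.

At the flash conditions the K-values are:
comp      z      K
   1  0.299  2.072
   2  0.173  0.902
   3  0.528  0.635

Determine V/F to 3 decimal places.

Rachford–Rice: g(V/F) = Σ zᵢ(Kᵢ−1)/(1+V/F(Kᵢ−1)) = 0.
g(0) = ΣzᵢKᵢ − 1 = 0.111 and g(1) = 1 − Σzᵢ/Kᵢ = -0.168, so a root lies in (0, 1).
Newton iteration, V/F⁰ = 0.51:
  V/F = 0.510: g = -0.0474, g' = -0.252 → V/F = 0.322
  V/F = 0.322: g = 0.0025, g' = -0.282 → V/F = 0.330
Converged at V/F = 0.330.

V/F = 0.330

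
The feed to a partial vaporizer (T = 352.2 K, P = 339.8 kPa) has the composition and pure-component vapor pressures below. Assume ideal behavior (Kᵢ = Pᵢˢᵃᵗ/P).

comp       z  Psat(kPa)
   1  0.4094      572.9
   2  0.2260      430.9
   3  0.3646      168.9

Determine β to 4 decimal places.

β = 0.5611

Raoult's law: Kᵢ = Pᵢˢᵃᵗ/P = Pᵢˢᵃᵗ/339.8.
  K_1 = 572.9/339.8 = 1.685992, K_2 = 430.9/339.8 = 1.268099, K_3 = 168.9/339.8 = 0.497057
Material balance + equilibrium reduce to Σ zᵢ(Kᵢ−1)/(1+β(Kᵢ−1)) = 0.
Check two-phase: ΣzᵢKᵢ = 1.1581 > 1 and Σzᵢ/Kᵢ = 1.1546 > 1, so g(0) = 0.1581 > 0 and g(1) = -0.1546 < 0.
Newton iteration, β⁰ = 0.5:
  β = 0.5000: g = 0.01757, g' = -0.2840 → β = 0.5619
  β = 0.5619: g = -0.00023, g' = -0.2918 → β = 0.5611
Converged at β = 0.5611.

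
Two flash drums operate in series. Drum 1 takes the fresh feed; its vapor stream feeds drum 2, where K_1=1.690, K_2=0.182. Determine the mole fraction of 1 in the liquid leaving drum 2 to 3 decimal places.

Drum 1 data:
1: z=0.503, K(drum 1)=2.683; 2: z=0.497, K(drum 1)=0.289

Drum 1:
Binary case is linear: z₁(K₁−1)(1+ψ₁(K₂−1)) + z₂(K₂−1)(1+ψ₁(K₁−1)) = 0
⇒ ψ₁ = [z₁(K₁−1)+z₂(K₂−1)] / [−(K₁−1)(K₂−1)] = 0.4932/1.1966 = 0.412
Drum-1 compositions:
  1: x = 0.297, y = 0.797
  2: x = 0.703, y = 0.203
Drum-2 feed = drum-1 vapor: z₂ = (0.7968, 0.2032).
Drum 2:
Material balance + equilibrium reduce to Σ zᵢ(Kᵢ−1)/(1+ψ₂(Kᵢ−1)) = 0.
Check two-phase: ΣzᵢKᵢ = 1.384 > 1 and Σzᵢ/Kᵢ = 1.588 > 1, so g(0) = 0.384 > 0 and g(1) = -0.588 < 0.
Newton–Raphson from ψ₂ = 0.5:
  ψ₂ = 0.500: g = 0.1276, g' = -0.599 → ψ₂ = 0.713
  ψ₂ = 0.713: g = -0.0303, g' = -0.953 → ψ₂ = 0.681
  ψ₂ = 0.681: g = -0.0014, g' = -0.869 → ψ₂ = 0.680
Converged at ψ₂ = 0.680.
  1: x = 0.542, y = 0.917
  2: x = 0.458, y = 0.083

x_1 (drum 2) = 0.542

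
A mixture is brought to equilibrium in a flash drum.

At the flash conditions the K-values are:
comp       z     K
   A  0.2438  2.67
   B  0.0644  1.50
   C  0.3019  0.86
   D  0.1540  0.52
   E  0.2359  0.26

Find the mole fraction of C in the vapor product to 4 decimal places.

y_C = 0.2674

Material balance + equilibrium reduce to Σ zᵢ(Kᵢ−1)/(1+ψ(Kᵢ−1)) = 0.
Feasibility: ΣzᵢKᵢ = 1.1486, Σzᵢ/Kᵢ = 1.6888 — both > 1, two phases present.
Newton–Raphson from ψ = 0.64:
  ψ = 0.6400: g = -0.26355, g' = -0.7154 → ψ = 0.2716
  ψ = 0.2716: g = -0.03895, g' = -0.5899 → ψ = 0.2056
  ψ = 0.2056: g = 0.00089, g' = -0.6197 → ψ = 0.2070
Converged at ψ = 0.2070.
Compositions from xᵢ = zᵢ/(1+ψ(Kᵢ−1)), yᵢ = Kᵢxᵢ:
  A: x = 0.1812, y = 0.4837
  B: x = 0.0584, y = 0.0875
  C: x = 0.3109, y = 0.2674
  D: x = 0.1710, y = 0.0889
  E: x = 0.2786, y = 0.0724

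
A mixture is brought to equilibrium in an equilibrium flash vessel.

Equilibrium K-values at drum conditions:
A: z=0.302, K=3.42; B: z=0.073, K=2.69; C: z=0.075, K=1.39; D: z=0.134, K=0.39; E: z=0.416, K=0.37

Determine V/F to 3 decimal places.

Rachford–Rice: g(V/F) = Σ zᵢ(Kᵢ−1)/(1+V/F(Kᵢ−1)) = 0.
Feasibility: ΣzᵢKᵢ = 1.540, Σzᵢ/Kᵢ = 1.637 — both > 1, two phases present.
Iterate (Newton) starting at V/F = 0.5:
  V/F = 0.500: g = -0.0782, g' = -0.886 → V/F = 0.412
  V/F = 0.412: g = 0.0009, g' = -0.915 → V/F = 0.413
Converged at V/F = 0.413.

V/F = 0.413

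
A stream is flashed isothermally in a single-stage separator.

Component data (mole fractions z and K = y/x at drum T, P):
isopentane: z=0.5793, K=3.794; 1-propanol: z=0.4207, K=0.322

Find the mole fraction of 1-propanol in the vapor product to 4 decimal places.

y_1-propanol = 0.2591

Material balance + equilibrium reduce to Σ zᵢ(Kᵢ−1)/(1+β(Kᵢ−1)) = 0.
g(0) = ΣzᵢKᵢ − 1 = 1.3333 and g(1) = 1 − Σzᵢ/Kᵢ = -0.4592, so a root lies in (0, 1).
Newton iteration, β⁰ = 0.52:
  β = 0.5200: g = 0.21931, g' = -1.2130 → β = 0.7008
  β = 0.7008: g = 0.00373, g' = -1.2189 → β = 0.7039
Converged at β = 0.7039.
Compositions from xᵢ = zᵢ/(1+β(Kᵢ−1)), yᵢ = Kᵢxᵢ:
  isopentane: x = 0.1953, y = 0.7409
  1-propanol: x = 0.8047, y = 0.2591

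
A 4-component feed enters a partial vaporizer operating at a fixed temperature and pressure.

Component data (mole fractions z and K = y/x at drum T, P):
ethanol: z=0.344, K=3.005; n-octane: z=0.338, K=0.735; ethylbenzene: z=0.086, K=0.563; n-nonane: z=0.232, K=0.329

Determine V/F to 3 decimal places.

V/F = 0.436

Material balance + equilibrium reduce to Σ zᵢ(Kᵢ−1)/(1+V/F(Kᵢ−1)) = 0.
g(0) = ΣzᵢKᵢ − 1 = 0.407 and g(1) = 1 − Σzᵢ/Kᵢ = -0.432, so a root lies in (0, 1).
Newton–Raphson from V/F = 0.35:
  V/F = 0.350: g = 0.0588, g' = -0.708 → V/F = 0.433
  V/F = 0.433: g = 0.0022, g' = -0.659 → V/F = 0.436
Converged at V/F = 0.436.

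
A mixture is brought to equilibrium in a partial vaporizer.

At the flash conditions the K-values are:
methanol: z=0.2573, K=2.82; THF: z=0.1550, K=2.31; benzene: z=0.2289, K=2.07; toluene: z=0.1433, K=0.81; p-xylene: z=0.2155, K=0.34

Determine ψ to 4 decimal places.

Material balance + equilibrium reduce to Σ zᵢ(Kᵢ−1)/(1+ψ(Kᵢ−1)) = 0.
Check two-phase: ΣzᵢKᵢ = 1.7468 > 1 and Σzᵢ/Kᵢ = 1.0797 > 1, so g(0) = 0.7468 > 0 and g(1) = -0.0797 < 0.
Newton–Raphson from ψ = 0.5:
  ψ = 0.5000: g = 0.28506, g' = -0.6574 → ψ = 0.9336
  ψ = 0.9336: g = -0.01631, g' = -0.8813 → ψ = 0.9151
  ψ = 0.9151: g = -0.00031, g' = -0.8480 → ψ = 0.9147
Converged at ψ = 0.9147.

ψ = 0.9147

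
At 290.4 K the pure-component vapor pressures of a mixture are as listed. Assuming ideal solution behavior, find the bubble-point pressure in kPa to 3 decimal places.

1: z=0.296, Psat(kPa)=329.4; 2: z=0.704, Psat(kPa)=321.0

At the bubble point ψ → 0, so ΣzᵢKᵢ = 1 with Kᵢ = Pᵢˢᵃᵗ/P ⇒ P = ΣzᵢPᵢˢᵃᵗ.
P = 0.296·329.4 + 0.704·321.0 = 323.486 kPa

Pbub = 323.486 kPa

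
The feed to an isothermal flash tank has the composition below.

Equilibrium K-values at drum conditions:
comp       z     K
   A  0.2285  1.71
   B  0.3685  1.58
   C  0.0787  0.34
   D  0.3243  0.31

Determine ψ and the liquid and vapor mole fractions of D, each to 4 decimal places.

ψ = 0.2318, x_D = 0.3861, y_D = 0.1197

Let ψ = V/F and solve Σ zᵢ(Kᵢ−1)/(1+ψ(Kᵢ−1)) = 0.
g(0) = ΣzᵢKᵢ − 1 = 0.1003 and g(1) = 1 − Σzᵢ/Kᵢ = -0.6445, so a root lies in (0, 1).
Newton–Raphson from ψ = 0.5:
  ψ = 0.5000: g = -0.13374, g' = -0.5735 → ψ = 0.2668
  ψ = 0.2668: g = -0.01581, g' = -0.4568 → ψ = 0.2322
  ψ = 0.2322: g = -0.00016, g' = -0.4479 → ψ = 0.2318
Converged at ψ = 0.2318.
Compositions from xᵢ = zᵢ/(1+ψ(Kᵢ−1)), yᵢ = Kᵢxᵢ:
  A: x = 0.1962, y = 0.3355
  B: x = 0.3248, y = 0.5132
  C: x = 0.0929, y = 0.0316
  D: x = 0.3861, y = 0.1197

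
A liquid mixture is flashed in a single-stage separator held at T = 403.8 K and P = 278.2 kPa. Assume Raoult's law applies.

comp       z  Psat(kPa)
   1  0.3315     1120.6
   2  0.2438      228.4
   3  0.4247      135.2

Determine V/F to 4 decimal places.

V/F = 0.5870

Raoult's law: Kᵢ = Pᵢˢᵃᵗ/P = Pᵢˢᵃᵗ/278.2.
  K_1 = 1120.6/278.2 = 4.028037, K_2 = 228.4/278.2 = 0.820992, K_3 = 135.2/278.2 = 0.485981
Rachford–Rice: g(V/F) = Σ zᵢ(Kᵢ−1)/(1+V/F(Kᵢ−1)) = 0.
Check two-phase: ΣzᵢKᵢ = 1.7418 > 1 and Σzᵢ/Kᵢ = 1.2532 > 1, so g(0) = 0.7418 > 0 and g(1) = -0.2532 < 0.
Newton iteration, V/F⁰ = 0.46:
  V/F = 0.4600: g = 0.08603, g' = -0.7326 → V/F = 0.5774
  V/F = 0.5774: g = 0.00610, g' = -0.6390 → V/F = 0.5870
Converged at V/F = 0.5870.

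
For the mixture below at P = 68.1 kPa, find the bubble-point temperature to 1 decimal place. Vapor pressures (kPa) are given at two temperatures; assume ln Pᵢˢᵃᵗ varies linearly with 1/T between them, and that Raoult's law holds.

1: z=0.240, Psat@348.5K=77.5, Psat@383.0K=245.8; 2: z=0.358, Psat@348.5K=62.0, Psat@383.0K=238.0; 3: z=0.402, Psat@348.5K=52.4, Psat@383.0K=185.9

T = 350.9 K

Bubble-point temperature: ΣzᵢPᵢˢᵃᵗ(T) = P. Interpolate ln Pᵢˢᵃᵗ = aᵢ + bᵢ/T.
  T = 348.5 K: ΣzᵢPᵢˢᵃᵗ = 61.86 kPa
  T = 383.0 K: ΣzᵢPᵢˢᵃᵗ = 218.93 kPa
  T = 365.8 K: ΣzᵢPᵢˢᵃᵗ = 120.03 kPa
  T = 357.1 K: ΣzᵢPᵢˢᵃᵗ = 86.68 kPa
  T = 352.8 K: ΣzᵢPᵢˢᵃᵗ = 73.37 kPa
  T = 350.6 K: ΣzᵢPᵢˢᵃᵗ = 67.27 kPa
Interpolating between 350.6 K and 352.8 K gives T ≈ 350.9 K.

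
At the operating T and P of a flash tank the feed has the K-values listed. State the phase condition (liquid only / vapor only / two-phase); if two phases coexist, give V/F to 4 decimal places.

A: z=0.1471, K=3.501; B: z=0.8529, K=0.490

ΣzᵢKᵢ = 0.9329; Σzᵢ/Kᵢ = 1.7826.
Since ΣzᵢKᵢ < 1 the mixture is below its bubble point — single liquid phase.

liquid only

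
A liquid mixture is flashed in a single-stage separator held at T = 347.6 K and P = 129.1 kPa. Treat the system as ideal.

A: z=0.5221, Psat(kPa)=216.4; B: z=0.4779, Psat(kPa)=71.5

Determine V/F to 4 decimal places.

V/F = 0.4635

Raoult's law: Kᵢ = Pᵢˢᵃᵗ/P = Pᵢˢᵃᵗ/129.1.
  K_A = 216.4/129.1 = 1.676220, K_B = 71.5/129.1 = 0.553834
Material balance + equilibrium reduce to Σ zᵢ(Kᵢ−1)/(1+V/F(Kᵢ−1)) = 0.
Feasibility: ΣzᵢKᵢ = 1.1398, Σzᵢ/Kᵢ = 1.1744 — both > 1, two phases present.
Iterate (Newton) starting at V/F = 0.5:
  V/F = 0.5000: g = -0.01060, g' = -0.2909 → V/F = 0.4636
  V/F = 0.4636: g = -0.00003, g' = -0.2896 → V/F = 0.4635
Converged at V/F = 0.4635.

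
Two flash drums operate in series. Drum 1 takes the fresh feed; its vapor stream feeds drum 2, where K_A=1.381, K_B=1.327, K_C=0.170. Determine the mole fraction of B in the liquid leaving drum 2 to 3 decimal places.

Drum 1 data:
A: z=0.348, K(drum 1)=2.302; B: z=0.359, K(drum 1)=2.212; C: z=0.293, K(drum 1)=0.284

Drum 1:
Let ψ₁ = V/F and solve Σ zᵢ(Kᵢ−1)/(1+ψ₁(Kᵢ−1)) = 0.
Feasibility: ΣzᵢKᵢ = 1.678, Σzᵢ/Kᵢ = 1.345 — both > 1, two phases present.
Newton–Raphson from ψ₁ = 0.36:
  ψ₁ = 0.360: g = 0.3288, g' = -0.802 → ψ₁ = 0.770
  ψ₁ = 0.770: g = -0.0163, g' = -1.035 → ψ₁ = 0.754
Converged at ψ₁ = 0.754.
Drum-1 compositions:
  A: x = 0.176, y = 0.404
  B: x = 0.188, y = 0.415
  C: x = 0.637, y = 0.181
Drum-2 feed = drum-1 vapor: z₂ = (0.4042, 0.4149, 0.1809).
Drum 2:
Rachford–Rice: g(ψ₂) = Σ zᵢ(Kᵢ−1)/(1+ψ₂(Kᵢ−1)) = 0.
Feasibility: ΣzᵢKᵢ = 1.140, Σzᵢ/Kᵢ = 1.669 — both > 1, two phases present.
Newton iteration, ψ₂⁰ = 0.5:
  ψ₂ = 0.500: g = -0.0106, g' = -0.438 → ψ₂ = 0.476
  ψ₂ = 0.476: g = -0.0003, g' = -0.416 → ψ₂ = 0.475
Converged at ψ₂ = 0.475.
  A: x = 0.342, y = 0.473
  B: x = 0.359, y = 0.477
  C: x = 0.299, y = 0.051

x_B (drum 2) = 0.359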